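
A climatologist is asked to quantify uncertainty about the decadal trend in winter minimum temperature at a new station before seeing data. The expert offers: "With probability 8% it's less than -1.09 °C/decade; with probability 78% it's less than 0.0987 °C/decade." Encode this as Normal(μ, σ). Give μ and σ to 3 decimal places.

The p-quantile of Normal(μ,σ) is μ + z_p·σ, with z_{0.08} = -1.405 and z_{0.78} = 0.7722.
Eliminate σ: μ = (z₂·x₁ − z₁·x₂)/(z₂ − z₁) = (0.7722·-1.09 − (-1.405)·0.0987)/2.177 = -0.323.
Then σ = (x₂ − x₁)/(z₂ − z₁) = (0.0987 − -1.09)/2.177 = 0.546.

μ = -0.323, σ = 0.546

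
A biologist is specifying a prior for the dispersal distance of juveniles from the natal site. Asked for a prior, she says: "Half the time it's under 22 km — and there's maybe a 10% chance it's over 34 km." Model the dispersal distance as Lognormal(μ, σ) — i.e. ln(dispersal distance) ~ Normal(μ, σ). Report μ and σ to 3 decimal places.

If T ~ Lognormal(μ,σ) then ln T ~ Normal(μ,σ), so the p-quantile of ln T is μ + z_p·σ.
ln(22) = 3.091 and ln(34) = 3.526; z_{0.5} = 0, z_{0.9} = 1.282.
σ = (3.526 − 3.091)/(1.282 − (0)) = 0.340.
μ = 3.091 − (0)·0.340 = 3.091.

μ ≈ 3.091, σ ≈ 0.340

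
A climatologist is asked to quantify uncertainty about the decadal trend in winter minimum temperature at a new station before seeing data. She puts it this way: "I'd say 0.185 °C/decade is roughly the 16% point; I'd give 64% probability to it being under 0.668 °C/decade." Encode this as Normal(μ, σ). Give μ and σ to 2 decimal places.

The p-quantile of Normal(μ,σ) is μ + z_p·σ, with z_{0.16} = -0.9945 and z_{0.64} = 0.3585.
Eliminate σ: μ = (z₂·x₁ − z₁·x₂)/(z₂ − z₁) = (0.3585·0.185 − (-0.9945)·0.668)/1.353 = 0.54.
Then σ = (x₂ − x₁)/(z₂ − z₁) = (0.668 − 0.185)/1.353 = 0.36.

μ = 0.54, σ = 0.36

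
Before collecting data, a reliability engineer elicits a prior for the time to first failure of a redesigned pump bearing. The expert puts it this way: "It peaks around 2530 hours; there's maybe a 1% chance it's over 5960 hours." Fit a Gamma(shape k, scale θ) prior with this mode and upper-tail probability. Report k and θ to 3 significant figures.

k ≈ 7.47, θ ≈ 391

Gamma(k,θ) with k>1 has mode (k−1)θ, so θ = 2530/(k−1).
Need P(X < 5960) = 0.99 with θ tied to k this way. Start at k = 2, θ = 2530: P(X<5960) ≈ 0.682.
Too low — raise k to concentrate. Iterating converges to k ≈ 7.47.
Then θ = 2530/(7.47−1) ≈ 391.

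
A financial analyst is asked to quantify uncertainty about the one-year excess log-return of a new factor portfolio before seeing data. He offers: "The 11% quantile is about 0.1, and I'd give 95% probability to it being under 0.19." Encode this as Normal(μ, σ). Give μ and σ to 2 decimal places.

μ = 0.14, σ = 0.03

For Normal(μ,σ), the p-quantile is μ + z_p·σ. Here z_{0.11} = -1.227, z_{0.95} = 1.645.
So 0.1 = μ − 1.227σ and 0.19 = μ + 1.645σ.
Subtracting: σ = (0.19 − 0.1)/(1.645 − (-1.227)) = 0.03.
Then μ = 0.1 − (-1.227)·0.03 = 0.14.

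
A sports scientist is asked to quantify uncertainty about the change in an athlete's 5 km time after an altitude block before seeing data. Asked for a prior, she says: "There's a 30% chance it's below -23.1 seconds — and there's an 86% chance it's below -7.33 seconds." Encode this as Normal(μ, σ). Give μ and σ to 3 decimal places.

The p-quantile of Normal(μ,σ) is μ + z_p·σ, with z_{0.3} = -0.5244 and z_{0.86} = 1.08.
Eliminate σ: μ = (z₂·x₁ − z₁·x₂)/(z₂ − z₁) = (1.08·-23.1 − (-0.5244)·-7.33)/1.605 = -17.947.
Then σ = (x₂ − x₁)/(z₂ − z₁) = (-7.33 − -23.1)/1.605 = 9.827.

μ = -17.947, σ = 9.827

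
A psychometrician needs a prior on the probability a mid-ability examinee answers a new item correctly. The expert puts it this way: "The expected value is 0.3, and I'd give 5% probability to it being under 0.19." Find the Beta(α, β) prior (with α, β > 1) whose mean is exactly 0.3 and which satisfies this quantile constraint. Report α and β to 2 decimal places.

With mean 0.3 fixed, write α = 0.3s, β = 0.7s where s = α+β.
Need P(θ < 0.19) = 0.05 under Beta(0.3s, 0.7s). Normal approximation: (q−m)/√(m(1−m)/s) ≈ z_{0.05} = -1.64, so s ≈ 0.3·0.7·(-1.64)²/(0.19−0.3)² = 47.0.
At s = 47.0: P(θ<0.19) ≈ 0.039. Adjusting to match 0.05 gives s ≈ 41.50.
So α = 0.3·41.50 ≈ 12.45, β = 0.7·41.50 ≈ 29.05.

α ≈ 12.45, β ≈ 29.05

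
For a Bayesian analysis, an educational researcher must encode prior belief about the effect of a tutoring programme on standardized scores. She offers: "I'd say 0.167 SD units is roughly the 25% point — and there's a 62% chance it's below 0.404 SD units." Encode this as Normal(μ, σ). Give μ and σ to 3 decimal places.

The p-quantile of Normal(μ,σ) is μ + z_p·σ, with z_{0.25} = -0.6745 and z_{0.62} = 0.3055.
Eliminate σ: μ = (z₂·x₁ − z₁·x₂)/(z₂ − z₁) = (0.3055·0.167 − (-0.6745)·0.404)/0.98 = 0.330.
Then σ = (x₂ − x₁)/(z₂ − z₁) = (0.404 − 0.167)/0.98 = 0.242.

μ = 0.330, σ = 0.242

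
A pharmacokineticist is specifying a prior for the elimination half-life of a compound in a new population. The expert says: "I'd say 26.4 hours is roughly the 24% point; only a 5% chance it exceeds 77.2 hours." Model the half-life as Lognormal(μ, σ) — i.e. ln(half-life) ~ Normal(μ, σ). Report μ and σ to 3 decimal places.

If T ~ Lognormal(μ,σ) then ln T ~ Normal(μ,σ), so the p-quantile of ln T is μ + z_p·σ.
ln(26.4) = 3.273 and ln(77.2) = 4.346; z_{0.24} = -0.7063, z_{0.95} = 1.645.
σ = (4.346 − 3.273)/(1.645 − (-0.7063)) = 0.456.
μ = 3.273 − (-0.7063)·0.456 = 3.596.

μ ≈ 3.596, σ ≈ 0.456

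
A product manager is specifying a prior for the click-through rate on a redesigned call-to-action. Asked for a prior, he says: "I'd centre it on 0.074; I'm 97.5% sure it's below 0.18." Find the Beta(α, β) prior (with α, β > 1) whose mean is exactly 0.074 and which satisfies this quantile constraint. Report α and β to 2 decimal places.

α ≈ 2.57, β ≈ 32.13

With mean 0.074 fixed, write α = 0.074s, β = 0.926s where s = α+β.
Need P(θ < 0.18) = 0.975 under Beta(0.074s, 0.926s). Normal approximation: (q−m)/√(m(1−m)/s) ≈ z_{0.975} = 1.96, so s ≈ 0.074·0.926·(1.96)²/(0.18−0.074)² = 23.4.
At s = 23.4: P(θ<0.18) ≈ 0.953. Adjusting to match 0.975 gives s ≈ 34.69.
So α = 0.074·34.69 ≈ 2.57, β = 0.926·34.69 ≈ 32.13.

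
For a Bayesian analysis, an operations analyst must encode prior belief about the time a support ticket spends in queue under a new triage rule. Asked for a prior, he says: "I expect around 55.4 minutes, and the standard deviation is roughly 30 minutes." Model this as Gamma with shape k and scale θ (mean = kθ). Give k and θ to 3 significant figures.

k ≈ 3.41, θ ≈ 16.2

For Gamma(k, scale θ): mean = kθ, variance = kθ², so CV = 1/√k.
CV = SD/mean = 30/55.4 = 0.5415, hence k = 1/CV² = 3.41.
Then θ = mean/k = 55.4/3.41 = 16.2.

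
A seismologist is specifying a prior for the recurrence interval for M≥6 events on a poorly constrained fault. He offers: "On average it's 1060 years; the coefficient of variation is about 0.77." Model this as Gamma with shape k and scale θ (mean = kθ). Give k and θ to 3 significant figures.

k ≈ 1.69, θ ≈ 628

For Gamma(k, scale θ): mean = kθ, variance = kθ², so CV = 1/√k.
CV = 0.77, hence k = 1/CV² = 1.69.
Then θ = mean/k = 1060/1.69 = 628.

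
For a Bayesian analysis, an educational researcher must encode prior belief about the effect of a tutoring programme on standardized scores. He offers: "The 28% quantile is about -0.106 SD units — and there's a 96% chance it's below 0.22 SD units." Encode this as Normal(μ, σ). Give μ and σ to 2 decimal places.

The p-quantile of Normal(μ,σ) is μ + z_p·σ, with z_{0.28} = -0.5828 and z_{0.96} = 1.751.
Eliminate σ: μ = (z₂·x₁ − z₁·x₂)/(z₂ − z₁) = (1.751·-0.106 − (-0.5828)·0.22)/2.334 = -0.02.
Then σ = (x₂ − x₁)/(z₂ − z₁) = (0.22 − -0.106)/2.334 = 0.14.

μ = -0.02, σ = 0.14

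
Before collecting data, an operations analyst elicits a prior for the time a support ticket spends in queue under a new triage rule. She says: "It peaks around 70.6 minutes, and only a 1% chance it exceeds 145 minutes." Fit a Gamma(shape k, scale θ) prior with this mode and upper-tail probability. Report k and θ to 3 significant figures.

Gamma(k,θ) with k>1 has mode (k−1)θ, so θ = 70.6/(k−1).
Need P(X < 145) = 0.99 with θ tied to k this way. Start at k = 2, θ = 70.6: P(X<145) ≈ 0.608.
Too low — raise k to concentrate. Iterating converges to k ≈ 10.4.
Then θ = 70.6/(10.4−1) ≈ 7.48.

k ≈ 10.4, θ ≈ 7.48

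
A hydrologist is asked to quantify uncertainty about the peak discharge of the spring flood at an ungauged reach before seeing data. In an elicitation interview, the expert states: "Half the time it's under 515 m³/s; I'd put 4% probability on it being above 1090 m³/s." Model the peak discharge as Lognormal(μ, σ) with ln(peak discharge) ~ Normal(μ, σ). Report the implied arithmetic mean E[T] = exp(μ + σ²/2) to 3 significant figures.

If T ~ Lognormal(μ,σ) then ln T ~ Normal(μ,σ), so the p-quantile of ln T is μ + z_p·σ.
ln(515) = 6.244 and ln(1090) = 6.994; z_{0.5} = 0, z_{0.96} = 1.751.
σ = (6.994 − 6.244)/(1.751 − (0)) = 0.428.
μ = 6.244 − (0)·0.428 = 6.244.
E[T] = exp(μ + σ²/2) = exp(6.244 + 0.0917) = 564 m³/s.

E[T] ≈ 564 m³/s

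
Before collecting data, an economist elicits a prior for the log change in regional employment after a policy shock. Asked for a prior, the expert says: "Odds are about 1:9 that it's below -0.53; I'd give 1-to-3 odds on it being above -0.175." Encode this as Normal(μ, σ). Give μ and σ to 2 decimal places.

The p-quantile of Normal(μ,σ) is μ + z_p·σ, with z_{0.1} = -1.282 and z_{0.75} = 0.6745.
Eliminate σ: μ = (z₂·x₁ − z₁·x₂)/(z₂ − z₁) = (0.6745·-0.53 − (-1.282)·-0.175)/1.956 = -0.30.
Then σ = (x₂ − x₁)/(z₂ − z₁) = (-0.175 − -0.53)/1.956 = 0.18.

μ = -0.30, σ = 0.18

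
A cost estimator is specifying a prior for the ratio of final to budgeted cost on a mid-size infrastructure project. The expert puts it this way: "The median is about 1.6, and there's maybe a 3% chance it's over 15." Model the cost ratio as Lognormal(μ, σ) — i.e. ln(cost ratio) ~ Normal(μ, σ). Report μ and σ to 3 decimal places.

μ ≈ 0.470, σ ≈ 1.190

If T ~ Lognormal(μ,σ) then ln T ~ Normal(μ,σ), so the p-quantile of ln T is μ + z_p·σ.
ln(1.6) = 0.47 and ln(15) = 2.708; z_{0.5} = 0, z_{0.97} = 1.881.
σ = (2.708 − 0.47)/(1.881 − (0)) = 1.190.
μ = 0.47 − (0)·1.190 = 0.470.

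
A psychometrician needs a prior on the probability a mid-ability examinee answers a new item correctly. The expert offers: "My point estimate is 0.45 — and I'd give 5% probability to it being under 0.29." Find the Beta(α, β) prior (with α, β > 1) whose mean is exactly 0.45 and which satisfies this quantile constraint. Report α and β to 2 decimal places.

α ≈ 11.03, β ≈ 13.48

With mean 0.45 fixed, write α = 0.45s, β = 0.55s where s = α+β.
Need P(θ < 0.29) = 0.05 under Beta(0.45s, 0.55s). Normal approximation: (q−m)/√(m(1−m)/s) ≈ z_{0.05} = -1.64, so s ≈ 0.45·0.55·(-1.64)²/(0.29−0.45)² = 26.2.
At s = 26.2: P(θ<0.29) ≈ 0.044. Adjusting to match 0.05 gives s ≈ 24.50.
So α = 0.45·24.50 ≈ 11.03, β = 0.55·24.50 ≈ 13.48.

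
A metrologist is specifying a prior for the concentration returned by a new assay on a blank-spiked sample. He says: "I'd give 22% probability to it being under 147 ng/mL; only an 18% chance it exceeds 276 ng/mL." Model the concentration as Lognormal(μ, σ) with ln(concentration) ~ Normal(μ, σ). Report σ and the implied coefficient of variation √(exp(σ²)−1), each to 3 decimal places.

σ ≈ 0.373, CV ≈ 0.387

If T ~ Lognormal(μ,σ) then ln T ~ Normal(μ,σ), so the p-quantile of ln T is μ + z_p·σ.
ln(147) = 4.99 and ln(276) = 5.62; z_{0.22} = -0.7722, z_{0.82} = 0.9154.
σ = (5.62 − 4.99)/(0.9154 − (-0.7722)) = 0.373.
μ = 4.99 − (-0.7722)·0.373 = 5.279.
CV = √(exp(σ²)−1) = √(exp(0.1394)−1) = 0.387.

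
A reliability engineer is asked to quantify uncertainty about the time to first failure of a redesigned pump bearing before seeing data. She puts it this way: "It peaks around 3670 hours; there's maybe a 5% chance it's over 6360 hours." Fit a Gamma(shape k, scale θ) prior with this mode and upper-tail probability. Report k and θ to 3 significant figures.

k ≈ 10.2, θ ≈ 398

Gamma(k,θ) with k>1 has mode (k−1)θ, so θ = 3670/(k−1).
Need P(X < 6360) = 0.95 with θ tied to k this way. Start at k = 2, θ = 3670: P(X<6360) ≈ 0.517.
Too low — raise k to concentrate. Iterating converges to k ≈ 10.2.
Then θ = 3670/(10.2−1) ≈ 398.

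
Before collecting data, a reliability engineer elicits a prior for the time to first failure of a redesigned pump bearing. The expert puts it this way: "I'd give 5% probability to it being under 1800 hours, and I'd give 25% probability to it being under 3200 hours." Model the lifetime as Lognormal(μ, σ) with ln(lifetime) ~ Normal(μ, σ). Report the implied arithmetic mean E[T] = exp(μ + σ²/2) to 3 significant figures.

E[T] ≈ 5690 hours

If T ~ Lognormal(μ,σ) then ln T ~ Normal(μ,σ), so the p-quantile of ln T is μ + z_p·σ.
ln(1800) = 7.496 and ln(3200) = 8.071; z_{0.05} = -1.645, z_{0.25} = -0.6745.
σ = (8.071 − 7.496)/(-0.6745 − (-1.645)) = 0.593.
μ = 7.496 − (-1.645)·0.593 = 8.471.
E[T] = exp(μ + σ²/2) = exp(8.471 + 0.1758) = 5690 hours.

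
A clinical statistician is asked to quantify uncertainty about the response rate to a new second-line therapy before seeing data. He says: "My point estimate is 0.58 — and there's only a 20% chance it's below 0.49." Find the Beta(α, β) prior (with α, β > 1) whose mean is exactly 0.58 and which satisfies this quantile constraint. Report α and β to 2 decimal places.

With mean 0.58 fixed, write α = 0.58s, β = 0.42s where s = α+β.
Need P(θ < 0.49) = 0.2 under Beta(0.58s, 0.42s). Normal approximation: (q−m)/√(m(1−m)/s) ≈ z_{0.2} = -0.842, so s ≈ 0.58·0.42·(-0.842)²/(0.49−0.58)² = 21.3.
At s = 21.3: P(θ<0.49) ≈ 0.199. Adjusting to match 0.2 gives s ≈ 21.08.
So α = 0.58·21.08 ≈ 12.23, β = 0.42·21.08 ≈ 8.85.

α ≈ 12.23, β ≈ 8.85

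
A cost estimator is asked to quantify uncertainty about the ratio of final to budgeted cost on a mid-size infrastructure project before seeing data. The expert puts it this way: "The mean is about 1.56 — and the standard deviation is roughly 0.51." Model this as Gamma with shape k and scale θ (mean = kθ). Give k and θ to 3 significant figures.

k ≈ 9.36, θ ≈ 0.167

For Gamma(k, scale θ): mean = kθ, variance = kθ², so CV = 1/√k.
CV = SD/mean = 0.51/1.56 = 0.3269, hence k = 1/CV² = 9.36.
Then θ = mean/k = 1.56/9.36 = 0.167.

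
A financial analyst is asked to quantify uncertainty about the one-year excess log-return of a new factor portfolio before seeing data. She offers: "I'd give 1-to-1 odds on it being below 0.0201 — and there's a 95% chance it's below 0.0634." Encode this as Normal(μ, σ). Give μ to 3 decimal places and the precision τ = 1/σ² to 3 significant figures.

For Normal(μ,σ), the p-quantile is μ + z_p·σ. Here z_{0.5} = 0, z_{0.95} = 1.645.
So 0.0201 = μ + 0σ and 0.0634 = μ + 1.645σ.
Subtracting: σ = (0.0634 − 0.0201)/(1.645 − (0)) = 0.026.
Then μ = 0.0201 − (0)·0.026 = 0.020.
Precision τ = 1/σ² = 1/0.02632² = 1440.

μ = 0.020, τ = 1440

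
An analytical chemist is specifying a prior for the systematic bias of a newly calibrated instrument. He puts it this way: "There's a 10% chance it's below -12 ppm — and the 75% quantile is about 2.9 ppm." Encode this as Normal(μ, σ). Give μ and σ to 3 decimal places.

μ = -2.238, σ = 7.617

The p-quantile of Normal(μ,σ) is μ + z_p·σ, with z_{0.1} = -1.282 and z_{0.75} = 0.6745.
Eliminate σ: μ = (z₂·x₁ − z₁·x₂)/(z₂ − z₁) = (0.6745·-12 − (-1.282)·2.9)/1.956 = -2.238.
Then σ = (x₂ − x₁)/(z₂ − z₁) = (2.9 − -12)/1.956 = 7.617.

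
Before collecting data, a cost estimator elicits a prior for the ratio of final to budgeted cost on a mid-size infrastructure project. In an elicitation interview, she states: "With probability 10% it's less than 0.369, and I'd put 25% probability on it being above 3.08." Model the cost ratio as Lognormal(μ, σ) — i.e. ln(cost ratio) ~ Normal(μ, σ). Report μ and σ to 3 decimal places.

If T ~ Lognormal(μ,σ) then ln T ~ Normal(μ,σ), so the p-quantile of ln T is μ + z_p·σ.
ln(0.369) = -0.997 and ln(3.08) = 1.125; z_{0.1} = -1.282, z_{0.75} = 0.6745.
σ = (1.125 − -0.997)/(0.6745 − (-1.282)) = 1.085.
μ = -0.997 − (-1.282)·1.085 = 0.393.

μ ≈ 0.393, σ ≈ 1.085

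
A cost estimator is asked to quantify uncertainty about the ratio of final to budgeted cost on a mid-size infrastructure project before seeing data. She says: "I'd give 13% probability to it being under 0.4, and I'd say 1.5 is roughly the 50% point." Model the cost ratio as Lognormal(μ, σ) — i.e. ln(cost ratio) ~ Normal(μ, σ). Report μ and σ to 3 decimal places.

μ ≈ 0.405, σ ≈ 1.173

If T ~ Lognormal(μ,σ) then ln T ~ Normal(μ,σ), so the p-quantile of ln T is μ + z_p·σ.
ln(0.4) = -0.9163 and ln(1.5) = 0.4055; z_{0.13} = -1.126, z_{0.5} = 0.
σ = (0.4055 − -0.9163)/(0 − (-1.126)) = 1.173.
μ = -0.9163 − (-1.126)·1.173 = 0.405.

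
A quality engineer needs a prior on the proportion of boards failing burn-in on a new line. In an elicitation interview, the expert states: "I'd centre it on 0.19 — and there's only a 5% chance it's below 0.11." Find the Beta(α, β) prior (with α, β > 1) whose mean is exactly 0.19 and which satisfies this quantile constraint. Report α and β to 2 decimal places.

α ≈ 10.28, β ≈ 43.82

With mean 0.19 fixed, write α = 0.19s, β = 0.81s where s = α+β.
Need P(θ < 0.11) = 0.05 under Beta(0.19s, 0.81s). Normal approximation: (q−m)/√(m(1−m)/s) ≈ z_{0.05} = -1.64, so s ≈ 0.19·0.81·(-1.64)²/(0.11−0.19)² = 65.1.
At s = 65.1: P(θ<0.11) ≈ 0.034. Adjusting to match 0.05 gives s ≈ 54.10.
So α = 0.19·54.10 ≈ 10.28, β = 0.81·54.10 ≈ 43.82.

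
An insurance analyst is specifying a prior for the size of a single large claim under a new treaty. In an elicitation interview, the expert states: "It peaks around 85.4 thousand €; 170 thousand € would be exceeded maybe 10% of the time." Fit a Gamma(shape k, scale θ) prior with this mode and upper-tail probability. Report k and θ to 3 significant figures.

k ≈ 5.04, θ ≈ 21.1

Gamma(k,θ) with k>1 has mode (k−1)θ, so θ = 85.4/(k−1).
Need P(X < 170) = 0.9 with θ tied to k this way. Start at k = 2, θ = 85.4: P(X<170) ≈ 0.591.
Too low — raise k to concentrate. Iterating converges to k ≈ 5.04.
Then θ = 85.4/(5.04−1) ≈ 21.1.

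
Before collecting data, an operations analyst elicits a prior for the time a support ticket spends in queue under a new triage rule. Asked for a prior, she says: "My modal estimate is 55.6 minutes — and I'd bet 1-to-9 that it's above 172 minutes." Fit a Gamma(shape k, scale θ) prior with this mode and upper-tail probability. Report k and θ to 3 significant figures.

k ≈ 2.49, θ ≈ 37.4

Gamma(k,θ) with k>1 has mode (k−1)θ, so θ = 55.6/(k−1).
Need P(X < 172) = 0.9 with θ tied to k this way. Start at k = 2, θ = 55.6: P(X<172) ≈ 0.814.
Too low — raise k to concentrate. Iterating converges to k ≈ 2.49.
Then θ = 55.6/(2.49−1) ≈ 37.4.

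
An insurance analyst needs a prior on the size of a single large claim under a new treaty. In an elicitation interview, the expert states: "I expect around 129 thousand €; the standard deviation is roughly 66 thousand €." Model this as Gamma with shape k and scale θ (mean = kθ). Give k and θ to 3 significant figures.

k ≈ 3.82, θ ≈ 33.8

For Gamma(k, scale θ): mean = kθ, variance = kθ², so CV = 1/√k.
CV = SD/mean = 66/129 = 0.5116, hence k = 1/CV² = 3.82.
Then θ = mean/k = 129/3.82 = 33.8.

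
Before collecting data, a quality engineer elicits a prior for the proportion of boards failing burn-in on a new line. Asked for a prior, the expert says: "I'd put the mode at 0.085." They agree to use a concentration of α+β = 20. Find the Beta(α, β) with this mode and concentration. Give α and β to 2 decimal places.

For α,β > 1 the Beta mode is (α−1)/(α+β−2). With α+β = 20, the mode is (α−1)/18.
Set (α−1)/18 = 0.085 → α = 1 + 0.085·18 = 2.53.
β = 20 − α = 17.47.

α = 2.53, β = 17.47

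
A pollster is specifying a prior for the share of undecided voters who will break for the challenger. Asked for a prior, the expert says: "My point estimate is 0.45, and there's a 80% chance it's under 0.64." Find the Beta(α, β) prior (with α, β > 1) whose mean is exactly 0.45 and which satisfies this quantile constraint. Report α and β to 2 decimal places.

α ≈ 2.19, β ≈ 2.68

With mean 0.45 fixed, write α = 0.45s, β = 0.55s where s = α+β.
Need P(θ < 0.64) = 0.8 under Beta(0.45s, 0.55s). Normal approximation: (q−m)/√(m(1−m)/s) ≈ z_{0.8} = 0.842, so s ≈ 0.45·0.55·(0.842)²/(0.64−0.45)² = 4.9.
At s = 4.9: P(θ<0.64) ≈ 0.800. Adjusting to match 0.8 gives s ≈ 4.88.
So α = 0.45·4.88 ≈ 2.19, β = 0.55·4.88 ≈ 2.68.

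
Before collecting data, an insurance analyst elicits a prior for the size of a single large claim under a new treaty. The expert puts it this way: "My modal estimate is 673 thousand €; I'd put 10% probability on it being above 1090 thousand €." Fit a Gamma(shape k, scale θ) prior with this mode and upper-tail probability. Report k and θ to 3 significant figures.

k ≈ 9.09, θ ≈ 83.2

Gamma(k,θ) with k>1 has mode (k−1)θ, so θ = 673/(k−1).
Need P(X < 1090) = 0.9 with θ tied to k this way. Start at k = 2, θ = 673: P(X<1090) ≈ 0.481.
Too low — raise k to concentrate. Iterating converges to k ≈ 9.09.
Then θ = 673/(9.09−1) ≈ 83.2.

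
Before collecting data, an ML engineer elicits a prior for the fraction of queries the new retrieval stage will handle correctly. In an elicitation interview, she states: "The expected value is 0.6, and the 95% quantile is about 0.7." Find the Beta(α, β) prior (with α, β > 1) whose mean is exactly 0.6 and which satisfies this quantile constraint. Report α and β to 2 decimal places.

With mean 0.6 fixed, write α = 0.6s, β = 0.4s where s = α+β.
Need P(θ < 0.7) = 0.95 under Beta(0.6s, 0.4s). Normal approximation: (q−m)/√(m(1−m)/s) ≈ z_{0.95} = 1.64, so s ≈ 0.6·0.4·(1.64)²/(0.7−0.6)² = 64.9.
At s = 64.9: P(θ<0.7) ≈ 0.954. Adjusting to match 0.95 gives s ≈ 61.68.
So α = 0.6·61.68 ≈ 37.01, β = 0.4·61.68 ≈ 24.67.

α ≈ 37.01, β ≈ 24.67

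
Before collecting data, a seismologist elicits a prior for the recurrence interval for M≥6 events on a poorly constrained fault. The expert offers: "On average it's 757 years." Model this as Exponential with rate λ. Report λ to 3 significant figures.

λ ≈ 0.00132

Exponential mean = 1/λ, so λ = 1/757.0 = 0.00132.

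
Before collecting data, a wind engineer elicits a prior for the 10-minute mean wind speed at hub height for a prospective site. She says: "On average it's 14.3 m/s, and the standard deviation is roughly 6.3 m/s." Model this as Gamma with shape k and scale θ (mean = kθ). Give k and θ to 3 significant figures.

k ≈ 5.15, θ ≈ 2.78

For Gamma(k, scale θ): mean = kθ, variance = kθ², so CV = 1/√k.
CV = SD/mean = 6.3/14.3 = 0.4406, hence k = 1/CV² = 5.15.
Then θ = mean/k = 14.3/5.15 = 2.78.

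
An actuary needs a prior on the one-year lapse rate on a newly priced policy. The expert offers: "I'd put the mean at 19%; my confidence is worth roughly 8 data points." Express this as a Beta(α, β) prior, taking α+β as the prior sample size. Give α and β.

α = 1.52, β = 6.48

Under the effective-sample-size interpretation, Beta(α, β) has prior mean α/(α+β) and prior sample size α+β.
So α+β = 8 and α/(α+β) = 0.19, giving α = 0.19·8 = 1.52 and β = 8 − 1.52 = 6.48.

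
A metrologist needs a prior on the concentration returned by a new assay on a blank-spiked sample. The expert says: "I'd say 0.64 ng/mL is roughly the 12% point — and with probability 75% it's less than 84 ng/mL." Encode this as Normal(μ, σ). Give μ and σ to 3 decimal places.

The p-quantile of Normal(μ,σ) is μ + z_p·σ, with z_{0.12} = -1.175 and z_{0.75} = 0.6745.
Eliminate σ: μ = (z₂·x₁ − z₁·x₂)/(z₂ − z₁) = (0.6745·0.64 − (-1.175)·84)/1.849 = 53.599.
Then σ = (x₂ − x₁)/(z₂ − z₁) = (84 − 0.64)/1.849 = 45.072.

μ = 53.599, σ = 45.072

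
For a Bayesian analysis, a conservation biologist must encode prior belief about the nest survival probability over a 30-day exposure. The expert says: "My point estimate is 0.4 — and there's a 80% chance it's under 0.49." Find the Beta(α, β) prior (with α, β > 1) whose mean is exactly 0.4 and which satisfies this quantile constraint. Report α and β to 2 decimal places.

α ≈ 8.26, β ≈ 12.40

With mean 0.4 fixed, write α = 0.4s, β = 0.6s where s = α+β.
Need P(θ < 0.49) = 0.8 under Beta(0.4s, 0.6s). Normal approximation: (q−m)/√(m(1−m)/s) ≈ z_{0.8} = 0.842, so s ≈ 0.4·0.6·(0.842)²/(0.49−0.4)² = 21.0.
At s = 21.0: P(θ<0.49) ≈ 0.802. Adjusting to match 0.8 gives s ≈ 20.66.
So α = 0.4·20.66 ≈ 8.26, β = 0.6·20.66 ≈ 12.40.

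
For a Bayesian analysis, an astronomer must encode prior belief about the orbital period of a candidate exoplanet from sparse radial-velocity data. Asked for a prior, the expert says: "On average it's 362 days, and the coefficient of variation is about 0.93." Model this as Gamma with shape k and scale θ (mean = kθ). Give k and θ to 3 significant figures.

k ≈ 1.16, θ ≈ 313

For Gamma(k, scale θ): mean = kθ, variance = kθ², so CV = 1/√k.
CV = 0.93, hence k = 1/CV² = 1.16.
Then θ = mean/k = 362/1.16 = 313.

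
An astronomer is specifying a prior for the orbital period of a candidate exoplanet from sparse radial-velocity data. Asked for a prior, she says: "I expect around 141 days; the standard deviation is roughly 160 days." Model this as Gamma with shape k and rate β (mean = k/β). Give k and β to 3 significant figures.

For Gamma(k, rate β): mean = k/β, variance = k/β², so CV = 1/√k.
CV = SD/mean = 160/141 = 1.135, hence k = 1/CV² = 0.777.
Then β = k/mean = 0.777/141 = 0.00551.

k ≈ 0.777, β ≈ 0.00551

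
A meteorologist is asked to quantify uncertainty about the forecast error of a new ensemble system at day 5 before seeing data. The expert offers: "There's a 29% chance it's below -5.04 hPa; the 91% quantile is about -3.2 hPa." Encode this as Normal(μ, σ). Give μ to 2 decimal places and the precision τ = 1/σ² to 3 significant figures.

μ = -4.50, τ = 1.06

The p-quantile of Normal(μ,σ) is μ + z_p·σ, with z_{0.29} = -0.5534 and z_{0.91} = 1.341.
Eliminate σ: μ = (z₂·x₁ − z₁·x₂)/(z₂ − z₁) = (1.341·-5.04 − (-0.5534)·-3.2)/1.894 = -4.50.
Then σ = (x₂ − x₁)/(z₂ − z₁) = (-3.2 − -5.04)/1.894 = 0.97.
Precision τ = 1/σ² = 1/0.9714² = 1.06.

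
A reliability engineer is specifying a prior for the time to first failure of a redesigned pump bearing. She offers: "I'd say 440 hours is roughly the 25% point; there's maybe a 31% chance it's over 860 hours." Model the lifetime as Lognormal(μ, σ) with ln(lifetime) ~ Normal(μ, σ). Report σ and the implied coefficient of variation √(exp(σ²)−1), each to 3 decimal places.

If T ~ Lognormal(μ,σ) then ln T ~ Normal(μ,σ), so the p-quantile of ln T is μ + z_p·σ.
ln(440) = 6.087 and ln(860) = 6.757; z_{0.25} = -0.6745, z_{0.69} = 0.4959.
σ = (6.757 − 6.087)/(0.4959 − (-0.6745)) = 0.573.
μ = 6.087 − (-0.6745)·0.573 = 6.473.
CV = √(exp(σ²)−1) = √(exp(0.3279)−1) = 0.623.

σ ≈ 0.573, CV ≈ 0.623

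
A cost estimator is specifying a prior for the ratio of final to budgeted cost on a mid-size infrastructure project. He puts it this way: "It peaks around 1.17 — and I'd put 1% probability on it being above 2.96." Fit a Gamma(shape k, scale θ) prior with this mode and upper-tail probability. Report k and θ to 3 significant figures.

Gamma(k,θ) with k>1 has mode (k−1)θ, so θ = 1.17/(k−1).
Need P(X < 2.96) = 0.99 with θ tied to k this way. Start at k = 2, θ = 1.17: P(X<2.96) ≈ 0.719.
Too low — raise k to concentrate. Iterating converges to k ≈ 6.43.
Then θ = 1.17/(6.43−1) ≈ 0.215.

k ≈ 6.43, θ ≈ 0.215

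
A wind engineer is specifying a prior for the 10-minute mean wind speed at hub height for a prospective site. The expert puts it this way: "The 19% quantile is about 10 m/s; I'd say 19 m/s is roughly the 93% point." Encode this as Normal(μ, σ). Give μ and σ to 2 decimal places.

μ = 13.36, σ = 3.82

For Normal(μ,σ), the p-quantile is μ + z_p·σ. Here z_{0.19} = -0.8779, z_{0.93} = 1.476.
So 10 = μ − 0.8779σ and 19 = μ + 1.476σ.
Subtracting: σ = (19 − 10)/(1.476 − (-0.8779)) = 3.82.
Then μ = 10 − (-0.8779)·3.82 = 13.36.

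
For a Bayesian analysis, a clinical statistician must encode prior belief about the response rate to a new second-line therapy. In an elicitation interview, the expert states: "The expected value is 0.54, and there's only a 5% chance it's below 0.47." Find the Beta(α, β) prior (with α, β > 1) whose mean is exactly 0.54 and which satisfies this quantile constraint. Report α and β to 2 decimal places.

α ≈ 74.30, β ≈ 63.30

With mean 0.54 fixed, write α = 0.54s, β = 0.46s where s = α+β.
Need P(θ < 0.47) = 0.05 under Beta(0.54s, 0.46s). Normal approximation: (q−m)/√(m(1−m)/s) ≈ z_{0.05} = -1.64, so s ≈ 0.54·0.46·(-1.64)²/(0.47−0.54)² = 137.2.
At s = 137.2: P(θ<0.47) ≈ 0.050. Adjusting to match 0.05 gives s ≈ 137.60.
So α = 0.54·137.60 ≈ 74.30, β = 0.46·137.60 ≈ 63.30.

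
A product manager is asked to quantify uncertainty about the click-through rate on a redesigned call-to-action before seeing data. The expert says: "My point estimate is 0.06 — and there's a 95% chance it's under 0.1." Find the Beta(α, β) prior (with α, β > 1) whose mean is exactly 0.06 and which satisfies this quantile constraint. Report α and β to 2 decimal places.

With mean 0.06 fixed, write α = 0.06s, β = 0.94s where s = α+β.
Need P(θ < 0.1) = 0.95 under Beta(0.06s, 0.94s). Normal approximation: (q−m)/√(m(1−m)/s) ≈ z_{0.95} = 1.64, so s ≈ 0.06·0.94·(1.64)²/(0.1−0.06)² = 95.4.
At s = 95.4: P(θ<0.1) ≈ 0.935. Adjusting to match 0.95 gives s ≈ 115.65.
So α = 0.06·115.65 ≈ 6.94, β = 0.94·115.65 ≈ 108.71.

α ≈ 6.94, β ≈ 108.71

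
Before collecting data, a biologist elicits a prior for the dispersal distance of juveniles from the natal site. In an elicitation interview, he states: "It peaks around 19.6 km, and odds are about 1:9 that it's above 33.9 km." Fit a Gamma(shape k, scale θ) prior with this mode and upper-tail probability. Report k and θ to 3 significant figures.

k ≈ 7.32, θ ≈ 3.1

Gamma(k,θ) with k>1 has mode (k−1)θ, so θ = 19.6/(k−1).
Need P(X < 33.9) = 0.9 with θ tied to k this way. Start at k = 2, θ = 19.6: P(X<33.9) ≈ 0.516.
Too low — raise k to concentrate. Iterating converges to k ≈ 7.32.
Then θ = 19.6/(7.32−1) ≈ 3.1.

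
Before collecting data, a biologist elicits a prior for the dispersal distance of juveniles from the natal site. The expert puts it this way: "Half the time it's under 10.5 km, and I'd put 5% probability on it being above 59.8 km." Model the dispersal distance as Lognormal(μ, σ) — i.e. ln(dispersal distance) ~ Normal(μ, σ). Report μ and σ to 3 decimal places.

If T ~ Lognormal(μ,σ) then ln T ~ Normal(μ,σ), so the p-quantile of ln T is μ + z_p·σ.
ln(10.5) = 2.351 and ln(59.8) = 4.091; z_{0.5} = 0, z_{0.95} = 1.645.
σ = (4.091 − 2.351)/(1.645 − (0)) = 1.058.
μ = 2.351 − (0)·1.058 = 2.351.

μ ≈ 2.351, σ ≈ 1.058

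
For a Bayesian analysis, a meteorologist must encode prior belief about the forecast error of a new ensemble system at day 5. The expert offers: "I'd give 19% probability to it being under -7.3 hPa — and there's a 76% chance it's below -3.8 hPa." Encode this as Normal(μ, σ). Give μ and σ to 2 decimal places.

The p-quantile of Normal(μ,σ) is μ + z_p·σ, with z_{0.19} = -0.8779 and z_{0.76} = 0.7063.
Eliminate σ: μ = (z₂·x₁ − z₁·x₂)/(z₂ − z₁) = (0.7063·-7.3 − (-0.8779)·-3.8)/1.584 = -5.36.
Then σ = (x₂ − x₁)/(z₂ − z₁) = (-3.8 − -7.3)/1.584 = 2.21.

μ = -5.36, σ = 2.21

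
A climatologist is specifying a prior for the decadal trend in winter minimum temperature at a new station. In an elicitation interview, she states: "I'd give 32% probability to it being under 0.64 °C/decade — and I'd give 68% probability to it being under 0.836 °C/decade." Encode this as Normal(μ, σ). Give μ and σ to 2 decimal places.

μ = 0.74, σ = 0.21

For Normal(μ,σ), the p-quantile is μ + z_p·σ. Here z_{0.32} = -0.4677, z_{0.68} = 0.4677.
So 0.64 = μ − 0.4677σ and 0.836 = μ + 0.4677σ.
Subtracting: σ = (0.836 − 0.64)/(0.4677 − (-0.4677)) = 0.21.
Then μ = 0.64 − (-0.4677)·0.21 = 0.74.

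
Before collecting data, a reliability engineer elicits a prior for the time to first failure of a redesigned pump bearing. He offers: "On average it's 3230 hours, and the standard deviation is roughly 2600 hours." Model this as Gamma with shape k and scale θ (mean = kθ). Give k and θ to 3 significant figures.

k ≈ 1.54, θ ≈ 2090

For Gamma(k, scale θ): mean = kθ, variance = kθ², so CV = 1/√k.
CV = SD/mean = 2600/3230 = 0.805, hence k = 1/CV² = 1.54.
Then θ = mean/k = 3230/1.54 = 2090.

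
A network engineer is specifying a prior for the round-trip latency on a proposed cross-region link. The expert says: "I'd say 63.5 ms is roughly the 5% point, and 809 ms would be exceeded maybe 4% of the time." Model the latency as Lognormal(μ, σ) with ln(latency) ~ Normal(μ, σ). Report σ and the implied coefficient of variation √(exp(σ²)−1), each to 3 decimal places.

σ ≈ 0.749, CV ≈ 0.868

If T ~ Lognormal(μ,σ) then ln T ~ Normal(μ,σ), so the p-quantile of ln T is μ + z_p·σ.
ln(63.5) = 4.151 and ln(809) = 6.696; z_{0.05} = -1.645, z_{0.96} = 1.751.
σ = (6.696 − 4.151)/(1.751 − (-1.645)) = 0.749.
μ = 4.151 − (-1.645)·0.749 = 5.384.
CV = √(exp(σ²)−1) = √(exp(0.5617)−1) = 0.868.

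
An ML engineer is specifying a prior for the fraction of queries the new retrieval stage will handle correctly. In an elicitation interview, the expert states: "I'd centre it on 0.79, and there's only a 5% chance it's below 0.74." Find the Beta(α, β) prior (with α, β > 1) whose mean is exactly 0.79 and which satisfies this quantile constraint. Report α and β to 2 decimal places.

α ≈ 151.11, β ≈ 40.17

With mean 0.79 fixed, write α = 0.79s, β = 0.21s where s = α+β.
Need P(θ < 0.74) = 0.05 under Beta(0.79s, 0.21s). Normal approximation: (q−m)/√(m(1−m)/s) ≈ z_{0.05} = -1.64, so s ≈ 0.79·0.21·(-1.64)²/(0.74−0.79)² = 179.5.
At s = 179.5: P(θ<0.74) ≈ 0.055. Adjusting to match 0.05 gives s ≈ 191.28.
So α = 0.79·191.28 ≈ 151.11, β = 0.21·191.28 ≈ 40.17.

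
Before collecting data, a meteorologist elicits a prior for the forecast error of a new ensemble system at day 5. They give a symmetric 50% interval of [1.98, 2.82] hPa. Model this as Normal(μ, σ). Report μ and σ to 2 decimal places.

A symmetric 50% interval runs μ ± z·σ with z = 0.6745.
Half-width = 0.42, so σ = 0.42/0.6745 = 0.62.
μ is the interval midpoint, 2.40.

μ = 2.40, σ = 0.62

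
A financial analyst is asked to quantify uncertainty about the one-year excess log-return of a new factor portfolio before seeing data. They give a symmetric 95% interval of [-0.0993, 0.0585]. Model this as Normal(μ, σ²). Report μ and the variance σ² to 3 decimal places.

A symmetric 95% interval runs μ ± z·σ with z = 1.96.
Half-width = 0.0789, so σ = 0.0789/1.96 = 0.0403 and σ² = 0.002.
μ is the interval midpoint, -0.020.

μ = -0.020, σ² = 0.002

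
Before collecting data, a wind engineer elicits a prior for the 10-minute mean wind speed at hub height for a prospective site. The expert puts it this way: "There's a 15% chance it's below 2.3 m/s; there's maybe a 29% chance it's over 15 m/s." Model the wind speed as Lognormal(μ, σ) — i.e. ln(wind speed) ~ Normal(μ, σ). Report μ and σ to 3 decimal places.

μ ≈ 2.055, σ ≈ 1.179

If T ~ Lognormal(μ,σ) then ln T ~ Normal(μ,σ), so the p-quantile of ln T is μ + z_p·σ.
ln(2.3) = 0.8329 and ln(15) = 2.708; z_{0.15} = -1.036, z_{0.71} = 0.5534.
σ = (2.708 − 0.8329)/(0.5534 − (-1.036)) = 1.179.
μ = 0.8329 − (-1.036)·1.179 = 2.055.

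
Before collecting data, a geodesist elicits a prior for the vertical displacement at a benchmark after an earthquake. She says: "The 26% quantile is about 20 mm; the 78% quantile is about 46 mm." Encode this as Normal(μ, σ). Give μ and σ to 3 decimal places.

μ = 31.817, σ = 18.368

The p-quantile of Normal(μ,σ) is μ + z_p·σ, with z_{0.26} = -0.6433 and z_{0.78} = 0.7722.
Eliminate σ: μ = (z₂·x₁ − z₁·x₂)/(z₂ − z₁) = (0.7722·20 − (-0.6433)·46)/1.416 = 31.817.
Then σ = (x₂ − x₁)/(z₂ − z₁) = (46 − 20)/1.416 = 18.368.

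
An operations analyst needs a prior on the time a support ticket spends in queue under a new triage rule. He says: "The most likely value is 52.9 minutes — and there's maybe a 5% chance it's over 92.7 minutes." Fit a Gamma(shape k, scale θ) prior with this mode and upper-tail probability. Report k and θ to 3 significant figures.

k ≈ 9.86, θ ≈ 5.97

Gamma(k,θ) with k>1 has mode (k−1)θ, so θ = 52.9/(k−1).
Need P(X < 92.7) = 0.95 with θ tied to k this way. Start at k = 2, θ = 52.9: P(X<92.7) ≈ 0.523.
Too low — raise k to concentrate. Iterating converges to k ≈ 9.86.
Then θ = 52.9/(9.86−1) ≈ 5.97.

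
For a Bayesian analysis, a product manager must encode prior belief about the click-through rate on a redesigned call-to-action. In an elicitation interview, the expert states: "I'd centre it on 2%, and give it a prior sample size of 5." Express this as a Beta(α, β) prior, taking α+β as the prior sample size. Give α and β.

Under the effective-sample-size interpretation, Beta(α, β) has prior mean α/(α+β) and prior sample size α+β.
So α+β = 5 and α/(α+β) = 0.02, giving α = 0.02·5 = 0.1 and β = 5 − 0.1 = 4.9.

α = 0.1, β = 4.9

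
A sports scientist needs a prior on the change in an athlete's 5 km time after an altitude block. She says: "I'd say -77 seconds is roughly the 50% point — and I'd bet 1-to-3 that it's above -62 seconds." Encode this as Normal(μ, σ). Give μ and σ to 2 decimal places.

For Normal(μ,σ), the p-quantile is μ + z_p·σ. Here z_{0.5} = 0, z_{0.75} = 0.6745.
So -77 = μ + 0σ and -62 = μ + 0.6745σ.
Subtracting: σ = (-62 − -77)/(0.6745 − (0)) = 22.24.
Then μ = -77 − (0)·22.24 = -77.00.

μ = -77.00, σ = 22.24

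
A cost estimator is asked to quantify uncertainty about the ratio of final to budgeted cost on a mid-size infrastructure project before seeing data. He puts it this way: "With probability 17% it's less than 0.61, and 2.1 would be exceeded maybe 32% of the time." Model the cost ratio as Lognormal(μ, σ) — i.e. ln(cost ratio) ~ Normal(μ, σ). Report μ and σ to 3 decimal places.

μ ≈ 0.335, σ ≈ 0.869

If T ~ Lognormal(μ,σ) then ln T ~ Normal(μ,σ), so the p-quantile of ln T is μ + z_p·σ.
ln(0.61) = -0.4943 and ln(2.1) = 0.7419; z_{0.17} = -0.9542, z_{0.68} = 0.4677.
σ = (0.7419 − -0.4943)/(0.4677 − (-0.9542)) = 0.869.
μ = -0.4943 − (-0.9542)·0.869 = 0.335.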